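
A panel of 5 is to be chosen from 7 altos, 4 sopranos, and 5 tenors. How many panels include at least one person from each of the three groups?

Total 5-person selections from all 16: C(16,5) = 4368.
Selections missing a whole group: no altos → C(9,5) = 126; no sopranos → C(12,5) = 792; no tenors → C(11,5) = 462.
Add back selections omitting two groups (i.e. drawn from a single group): C(7,5) + C(4,5) + C(5,5) = 22.
By inclusion–exclusion: 4368 − 1380 + 22 = 3010.

3010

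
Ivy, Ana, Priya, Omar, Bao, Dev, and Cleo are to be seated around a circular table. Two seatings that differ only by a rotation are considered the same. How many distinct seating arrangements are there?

Around a circle, 7 distinct people have 7!/7 = (6)! = 720 rotationally distinct seatings.

720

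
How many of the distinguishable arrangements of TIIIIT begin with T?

With the first slot taken by T, it remains to arrange the other 5 letters (IIIIT).
Those 5 letters have I appearing 4 times, giving (5)!/(4!) = 5.

5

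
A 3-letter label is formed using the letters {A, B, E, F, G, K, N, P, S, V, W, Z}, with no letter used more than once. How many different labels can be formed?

1320

This is a permutation of 3 out of 12: P(12,3) = 12!/9!.
That product is 12 × 11 × 10 = 1320.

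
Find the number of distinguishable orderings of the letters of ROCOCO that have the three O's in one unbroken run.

Treat the 3 copies of O as a single block. The multiset to arrange is then {OOO, C, C, R}, 4 items in all.
That gives (4)!/(2!) = 12 arrangements.

12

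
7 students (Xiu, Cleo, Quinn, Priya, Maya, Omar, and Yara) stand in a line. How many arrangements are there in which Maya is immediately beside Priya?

1440

Place the 5 others and the Maya-Priya pair as 6 objects in a line; the pair has 2 internal arrangements.
That gives 2 × 6! = 2 × 720 = 1440.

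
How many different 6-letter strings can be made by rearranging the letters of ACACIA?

60

Letter multiplicities in ACACIA: A×3, C×2, I×1.
So there are 6! / (3!·2!) = 60 distinguishable arrangements.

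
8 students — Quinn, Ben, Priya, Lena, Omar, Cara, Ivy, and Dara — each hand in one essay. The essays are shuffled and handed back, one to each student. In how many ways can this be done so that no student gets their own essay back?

14833

This is the derangement count D_8: permutations of 8 items with no fixed point.
By inclusion–exclusion this is Σ_{j=0}^{8} (−1)^j C(8,j)·(8−j)!.
Computing: 40320 − 40320 + 20160 − 6720 + 1680 − 336 + 56 − 8 + 1 = 14833.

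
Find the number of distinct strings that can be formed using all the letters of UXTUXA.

180

The 6 letters of UXTUXA have repeats: U appearing twice and X appearing twice.
So there are 6! / (2!·2!) = 180 distinguishable arrangements.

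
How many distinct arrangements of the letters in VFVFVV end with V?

Fix V in the last position and arrange the remaining 5 letters.
Those 5 letters have F appearing twice and V appearing 3 times, giving (5)!/(3!·2!) = 10.

10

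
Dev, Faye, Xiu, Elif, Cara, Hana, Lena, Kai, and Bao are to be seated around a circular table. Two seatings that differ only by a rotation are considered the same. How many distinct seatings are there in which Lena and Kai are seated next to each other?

Glue Lena and Kai into a block (2 internal orders). Seating 8 units around a circle gives (7)! arrangements.
So 2 × (7)! = 2 × 5040 = 10080.

10080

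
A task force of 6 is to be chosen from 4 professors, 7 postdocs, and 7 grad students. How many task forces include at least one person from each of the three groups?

Total 6-person selections from all 18: C(18,6) = 18564.
Selections missing a whole group: no professors → C(14,6) = 3003; no postdocs → C(11,6) = 462; no grad students → C(11,6) = 462.
Add back selections omitting two groups (i.e. drawn from a single group): C(4,6) + C(7,6) + C(7,6) = 14.
By inclusion–exclusion: 18564 − 3927 + 14 = 14651.

14651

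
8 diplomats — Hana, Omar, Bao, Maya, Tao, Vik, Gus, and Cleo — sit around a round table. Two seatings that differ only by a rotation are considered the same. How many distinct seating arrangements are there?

5040

Seat Hana anywhere (absorbing the rotational symmetry), then permute the other 7: (7)! = 5040.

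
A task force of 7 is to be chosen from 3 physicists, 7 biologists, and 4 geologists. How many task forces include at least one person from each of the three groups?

2982

With no constraint there are C(14,7) = 3432 possible selections.
Subtract selections that omit an entire group: no physicists → C(11,7) = 330; no biologists → C(7,7) = 1; no geologists → C(10,7) = 120.
Add back selections omitting two groups (i.e. drawn from a single group): C(3,7) + C(7,7) + C(4,7) = 1.
By inclusion–exclusion: 3432 − 451 + 1 = 2982.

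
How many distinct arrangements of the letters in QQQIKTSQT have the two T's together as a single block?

1680

Treat the 2 copies of T as a single block. The multiset to arrange is then {TT, I, K, Q, Q, Q, Q, S}, 8 items in all.
That gives (8)!/(4!) = 1680 arrangements.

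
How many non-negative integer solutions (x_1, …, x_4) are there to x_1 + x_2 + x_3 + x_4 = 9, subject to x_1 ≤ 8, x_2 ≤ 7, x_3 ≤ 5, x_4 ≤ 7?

191

By stars and bars, unrestricted non-negative solutions to x_1+…+x_4 = 9 number C(9+3,3) = 220.
Subtract solutions that violate a single cap (substitute x_i' = x_i − (cap_i+1)): x_1 ≥ 9 gives C(3,3) = 1; x_2 ≥ 8 gives C(4,3) = 4; x_3 ≥ 6 gives C(6,3) = 20; x_4 ≥ 8 gives C(4,3) = 4. Together 29.
No two caps can be exceeded simultaneously, so the pair terms are all 0.
By inclusion–exclusion the count is 220 − 29 + 0 = 191.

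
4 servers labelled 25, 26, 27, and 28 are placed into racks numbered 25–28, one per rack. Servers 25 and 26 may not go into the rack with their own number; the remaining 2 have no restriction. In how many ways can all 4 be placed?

14

Let Aᵢ (for i ∈ {25, 26}) be the placements that put server i in its forbidden rack. Any j of these fix j positions, leaving (4−j)! ways to fill the rest, and there are C(2,j) ways to pick which j.
By inclusion–exclusion, the number of valid placements is Σ_{j=0}^{2} (−1)^j C(2,j)·(4−j)!.
Computing: 24 − 12 + 2 = 14.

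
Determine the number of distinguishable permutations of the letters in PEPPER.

60

PEPPER has 6 letters with E appearing twice and P appearing 3 times.
Dividing 6! = 720 by 3!·2! = 12 for the repeated letters gives 60.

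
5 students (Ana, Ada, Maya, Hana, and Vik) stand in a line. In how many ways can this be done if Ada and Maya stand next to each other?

Treat {Ada, Maya} as a single unit. There are 4 units to order, and the pair itself can be ordered 2 ways.
That gives 2 × 4! = 2 × 24 = 48.

48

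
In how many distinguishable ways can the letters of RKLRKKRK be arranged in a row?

RKLRKKRK has 8 letters with K appearing 4 times and R appearing 3 times.
The number of distinct arrangements is 8!/(4!·3!) = 40320/144 = 280.

280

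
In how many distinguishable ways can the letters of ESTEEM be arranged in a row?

The 6 letters of ESTEEM have repeats: E appearing 3 times.
Dividing 6! = 720 by 3! = 6 for the repeated letters gives 120.

120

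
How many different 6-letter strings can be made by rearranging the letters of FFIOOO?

60

The 6 letters of FFIOOO have repeats: F appearing twice and O appearing 3 times.
The number of distinct arrangements is 6!/(3!·2!) = 720/12 = 60.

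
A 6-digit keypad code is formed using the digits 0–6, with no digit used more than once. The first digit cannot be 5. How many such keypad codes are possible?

4320

The first digit has 7−1 = 6 choices (anything except 5).
The remaining 5 digits are filled from the other 6 symbols without repetition: 6 × 5 × 4 × 3 × 2 = 720.
Total: 6 × 720 = 4320.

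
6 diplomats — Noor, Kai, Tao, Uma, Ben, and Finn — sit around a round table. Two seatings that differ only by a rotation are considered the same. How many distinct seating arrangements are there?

Fix one person's seat to break rotational symmetry; the remaining 5 people can be arranged in (5)! = 120 ways.

120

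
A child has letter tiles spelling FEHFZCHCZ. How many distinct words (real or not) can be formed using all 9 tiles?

Letter multiplicities in FEHFZCHCZ: C×2, E×1, F×2, H×2, Z×2.
Dividing 9! = 362880 by 2!·2!·2!·2! = 16 for the repeated letters gives 22680.

22680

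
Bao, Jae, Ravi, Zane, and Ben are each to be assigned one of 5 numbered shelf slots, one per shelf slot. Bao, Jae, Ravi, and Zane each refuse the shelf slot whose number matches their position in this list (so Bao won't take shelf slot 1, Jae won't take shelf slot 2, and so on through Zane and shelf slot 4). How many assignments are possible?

53

Let Aᵢ (for 1 ≤ i ≤ 4) be the placements that put person i in their forbidden shelf slot. Any j of these fix j positions, leaving (5−j)! ways to fill the rest, and there are C(4,j) ways to pick which j.
By inclusion–exclusion, the number of valid placements is Σ_{j=0}^{4} (−1)^j C(4,j)·(5−j)!.
Computing: 120 − 96 + 36 − 8 + 1 = 53.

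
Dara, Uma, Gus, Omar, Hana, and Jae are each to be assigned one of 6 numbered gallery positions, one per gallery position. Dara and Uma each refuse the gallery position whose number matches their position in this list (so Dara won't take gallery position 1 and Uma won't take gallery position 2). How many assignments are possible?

504

Let Aᵢ (for i ∈ {1, 2}) be the placements that put person i in their forbidden gallery position. Any j of these fix j positions, leaving (6−j)! ways to fill the rest, and there are C(2,j) ways to pick which j.
By inclusion–exclusion, the number of valid placements is Σ_{j=0}^{2} (−1)^j C(2,j)·(6−j)!.
Computing: 720 − 240 + 24 = 504.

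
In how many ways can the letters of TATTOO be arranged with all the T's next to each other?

12

Treat the 3 copies of T as a single block. The multiset to arrange is then {TTT, A, O, O}, 4 items in all.
That gives (4)!/(2!) = 12 arrangements.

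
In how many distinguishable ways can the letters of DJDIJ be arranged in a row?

Letter multiplicities in DJDIJ: D×2, I×1, J×2.
Dividing 5! = 120 by 2!·2! = 4 for the repeated letters gives 30.

30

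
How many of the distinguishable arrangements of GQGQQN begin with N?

10

Fix N in the first position and arrange the remaining 5 letters.
Those 5 letters have G appearing twice and Q appearing 3 times, giving (5)!/(3!·2!) = 10.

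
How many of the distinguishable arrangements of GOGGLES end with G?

360

With the last slot taken by G, it remains to arrange the other 6 letters (OGGLES).
Those 6 letters have G appearing twice, giving (6)!/(2!) = 360.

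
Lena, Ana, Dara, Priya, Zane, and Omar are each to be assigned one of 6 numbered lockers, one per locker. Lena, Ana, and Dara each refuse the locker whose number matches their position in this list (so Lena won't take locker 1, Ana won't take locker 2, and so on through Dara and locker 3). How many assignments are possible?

426

Let Aᵢ (for i ∈ {1, 2, 3}) be the placements that put person i in their forbidden locker. Any j of these fix j positions, leaving (6−j)! ways to fill the rest, and there are C(3,j) ways to pick which j.
By inclusion–exclusion, the number of valid placements is Σ_{j=0}^{3} (−1)^j C(3,j)·(6−j)!.
Computing: 720 − 360 + 72 − 6 = 426.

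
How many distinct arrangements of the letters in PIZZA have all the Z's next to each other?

24

Treat the 2 copies of Z as a single block. The multiset to arrange is then {ZZ, A, I, P}, 4 items in all.
All 4 items are distinct, so there are (4)! = 24 arrangements.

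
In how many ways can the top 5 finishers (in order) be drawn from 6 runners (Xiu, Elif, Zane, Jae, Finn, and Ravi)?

There are 6 choices for 1st place, 5 for 2nd, and so on down to 2 for position 5.
That gives 6 × 5 × 4 × 3 × 2 = 720.

720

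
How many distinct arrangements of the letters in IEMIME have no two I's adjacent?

There are 6!/(2!·2!·2!) = 90 arrangements of IEMIME in total.
Arrangements with the I's together: treat II as one letter, giving (5)!/(2!·2!) = 30.
Hence 90 − 30 = 60.

60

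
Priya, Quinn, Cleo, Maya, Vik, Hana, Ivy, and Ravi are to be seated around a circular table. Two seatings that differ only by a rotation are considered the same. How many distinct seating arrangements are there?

5040

Fix one person's seat to break rotational symmetry; the remaining 7 people can be arranged in (7)! = 5040 ways.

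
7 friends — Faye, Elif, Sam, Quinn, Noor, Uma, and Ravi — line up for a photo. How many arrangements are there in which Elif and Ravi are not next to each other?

3600

Of the 7! = 5040 arrangements, those with Elif and Ravi adjacent number 2 × 6! = 1440 (treat the pair as a block with 2 internal orders).
Complementary counting: 5040 − 1440 = 3600.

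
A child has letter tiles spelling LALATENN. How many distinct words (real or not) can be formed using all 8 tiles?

5040

LALATENN has 8 letters with A appearing twice, L appearing twice, and N appearing twice.
The number of distinct arrangements is 8!/(2!·2!·2!) = 40320/8 = 5040.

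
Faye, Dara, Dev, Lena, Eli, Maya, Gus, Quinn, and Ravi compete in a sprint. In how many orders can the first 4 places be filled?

3024

There are 9 choices for 1st place, 8 for 2nd, and so on down to 6 for position 4.
That gives 9 × 8 × 7 × 6 = 3024.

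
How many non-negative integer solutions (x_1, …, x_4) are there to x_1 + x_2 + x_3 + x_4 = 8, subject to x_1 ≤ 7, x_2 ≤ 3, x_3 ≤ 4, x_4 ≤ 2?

58

Without the upper bounds there are C(11,3) = 165 ways to split 8 among 4 variables.
Subtract solutions that violate a single cap (substitute x_i' = x_i − (cap_i+1)): x_1 ≥ 8 gives C(3,3) = 1; x_2 ≥ 4 gives C(7,3) = 35; x_3 ≥ 5 gives C(6,3) = 20; x_4 ≥ 3 gives C(8,3) = 56. Together 112.
Add back pairs where two caps are both exceeded: 0 + 0 + 0 + 0 + 4 + 1 = 5.
By inclusion–exclusion the count is 165 − 112 + 5 = 58.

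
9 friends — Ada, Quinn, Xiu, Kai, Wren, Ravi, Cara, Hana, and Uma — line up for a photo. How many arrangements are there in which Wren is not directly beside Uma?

282240

There are 9! = 362880 arrangements in all. If Wren and Uma are adjacent, merging them into one block gives 2·(8)! = 80640 arrangements.
So 362880 − 80640 = 282240 arrangements keep them apart.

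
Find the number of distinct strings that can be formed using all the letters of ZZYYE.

ZZYYE has 5 letters with Y appearing twice and Z appearing twice.
Dividing 5! = 120 by 2!·2! = 4 for the repeated letters gives 30.

30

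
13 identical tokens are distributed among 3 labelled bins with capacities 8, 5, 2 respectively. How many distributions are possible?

6

By stars and bars, unrestricted non-negative solutions to x_1+…+x_3 = 13 number C(13+2,2) = 105.
Subtract solutions that violate a single cap (substitute x_i' = x_i − (cap_i+1)): x_1 ≥ 9 gives C(6,2) = 15; x_2 ≥ 6 gives C(9,2) = 36; x_3 ≥ 3 gives C(12,2) = 66. Together 117.
Add back pairs where two caps are both exceeded: 0 + 3 + 15 = 18.
By inclusion–exclusion the count is 105 − 117 + 18 = 6.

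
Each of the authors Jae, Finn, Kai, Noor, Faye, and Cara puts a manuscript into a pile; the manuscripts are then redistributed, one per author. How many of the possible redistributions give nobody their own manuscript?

265

Count assignments avoiding every fixed point. For any j of the 6 authors fixed to their own manuscript, the other 6−j can be arranged in (6−j)! ways.
By inclusion–exclusion this is Σ_{j=0}^{6} (−1)^j C(6,j)·(6−j)!.
Computing: 720 − 720 + 360 − 120 + 30 − 6 + 1 = 265.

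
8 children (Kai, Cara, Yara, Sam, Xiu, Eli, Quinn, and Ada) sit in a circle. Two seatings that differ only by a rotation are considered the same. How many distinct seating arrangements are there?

Around a circle, 8 distinct people have 8!/8 = (7)! = 5040 rotationally distinct seatings.

5040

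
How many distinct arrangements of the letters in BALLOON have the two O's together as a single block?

360

Treat the 2 copies of O as a single block. The multiset to arrange is then {OO, A, B, L, L, N}, 6 items in all.
That gives (6)!/(2!) = 360 arrangements.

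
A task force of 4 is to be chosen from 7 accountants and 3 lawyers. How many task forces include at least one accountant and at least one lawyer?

175

Total 4-person selections from all 10: C(10,4) = 210.
Selections missing a whole group: no accountants → C(3,4) = 0; no lawyers → C(7,4) = 35.
Both groups omitted at once is impossible, so 210 − 35 = 175.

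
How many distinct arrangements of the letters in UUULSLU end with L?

30

With the last slot taken by L, it remains to arrange the other 6 letters (UUUSLU).
Those 6 letters have U appearing 4 times, giving (6)!/(4!) = 30.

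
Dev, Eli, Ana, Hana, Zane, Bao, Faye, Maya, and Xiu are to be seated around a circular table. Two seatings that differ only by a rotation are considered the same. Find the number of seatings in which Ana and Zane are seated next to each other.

10080

Glue Ana and Zane into a block (2 internal orders). Seating 8 units around a circle gives (7)! arrangements.
So 2 × (7)! = 2 × 5040 = 10080.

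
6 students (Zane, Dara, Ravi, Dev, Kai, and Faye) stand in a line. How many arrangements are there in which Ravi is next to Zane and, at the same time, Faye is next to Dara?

Treat {Ravi,Zane} as one block (2 orders) and {Faye,Dara} as another (2 orders).
That leaves 4 units to arrange: 2 × 2 × 4! = 4 × 24 = 96.

96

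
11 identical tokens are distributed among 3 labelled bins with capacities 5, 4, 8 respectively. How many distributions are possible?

24

By stars and bars, unrestricted non-negative solutions to x_1+…+x_3 = 11 number C(11+2,2) = 78.
Subtract solutions that violate a single cap (substitute x_i' = x_i − (cap_i+1)): x_1 ≥ 6 gives C(7,2) = 21; x_2 ≥ 5 gives C(8,2) = 28; x_3 ≥ 9 gives C(4,2) = 6. Together 55.
Add back pairs where two caps are both exceeded: 1 + 0 + 0 = 1.
By inclusion–exclusion the count is 78 − 55 + 1 = 24.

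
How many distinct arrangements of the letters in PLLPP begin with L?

4

Fix L in the first position and arrange the remaining 4 letters.
Those 4 letters have P appearing 3 times, giving (4)!/(3!) = 4.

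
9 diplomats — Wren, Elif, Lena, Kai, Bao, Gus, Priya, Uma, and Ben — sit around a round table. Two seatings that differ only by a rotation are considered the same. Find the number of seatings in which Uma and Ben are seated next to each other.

Treat {Uma, Ben} as one unit (2 internal orders) and seat the resulting 8 units around the table: (7)! circular arrangements.
So 2 × (7)! = 2 × 5040 = 10080.

10080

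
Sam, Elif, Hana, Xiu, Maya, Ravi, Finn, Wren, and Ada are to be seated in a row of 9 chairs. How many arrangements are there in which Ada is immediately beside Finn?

Glue Ada and Finn into one block (2 internal orders), leaving 8 units to arrange in a row.
That gives 2 × 8! = 2 × 40320 = 80640.

80640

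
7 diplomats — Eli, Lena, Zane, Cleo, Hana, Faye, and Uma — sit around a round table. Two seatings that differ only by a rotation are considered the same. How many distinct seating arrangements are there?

720

Seat Eli anywhere (absorbing the rotational symmetry), then permute the other 6: (6)! = 720.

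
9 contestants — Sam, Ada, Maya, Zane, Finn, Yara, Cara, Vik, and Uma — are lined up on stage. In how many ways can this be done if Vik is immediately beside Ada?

80640

Treat {Vik, Ada} as a single unit. There are 8 units to order, and the pair itself can be ordered 2 ways.
So the count is 2·(8)! = 80640.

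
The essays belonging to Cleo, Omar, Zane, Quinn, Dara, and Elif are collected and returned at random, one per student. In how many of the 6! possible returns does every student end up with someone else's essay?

265

Let Aᵢ be the assignments in which student i gets their own essay. We want the size of the complement of A₁∪…∪A_6.
By inclusion–exclusion this is Σ_{j=0}^{6} (−1)^j C(6,j)·(6−j)!.
Computing: 720 − 720 + 360 − 120 + 30 − 6 + 1 = 265.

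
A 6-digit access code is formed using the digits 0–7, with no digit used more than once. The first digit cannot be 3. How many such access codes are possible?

17640

The first digit has 8−1 = 7 choices (anything except 3).
The remaining 5 digits are filled from the other 7 symbols without repetition: 7 × 6 × 5 × 4 × 3 = 2520.
Total: 7 × 2520 = 17640.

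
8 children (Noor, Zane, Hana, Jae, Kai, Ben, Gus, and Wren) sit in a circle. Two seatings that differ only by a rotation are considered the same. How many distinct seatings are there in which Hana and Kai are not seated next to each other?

3600

All circular seatings of 8 people number (7)! = 5040.
Those with Hana next to Kai: fuse the pair into one unit and seat 7 units around a circle — 2·(6)! = 1440.
Subtracting, 5040 − 1440 = 3600.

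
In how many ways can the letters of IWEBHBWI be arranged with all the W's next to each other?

1260

Treat the 2 copies of W as a single block. The multiset to arrange is then {WW, B, B, E, H, I, I}, 7 items in all.
That gives (7)!/(2!·2!) = 1260 arrangements.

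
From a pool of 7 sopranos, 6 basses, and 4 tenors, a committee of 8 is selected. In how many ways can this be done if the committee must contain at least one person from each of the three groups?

Total 8-person selections from all 17: C(17,8) = 24310.
Subtract selections that omit an entire group: no sopranos → C(10,8) = 45; no basses → C(11,8) = 165; no tenors → C(13,8) = 1287.
Add back selections omitting two groups (i.e. drawn from a single group): C(7,8) + C(6,8) + C(4,8) = 0.
By inclusion–exclusion: 24310 − 1497 + 0 = 22813.

22813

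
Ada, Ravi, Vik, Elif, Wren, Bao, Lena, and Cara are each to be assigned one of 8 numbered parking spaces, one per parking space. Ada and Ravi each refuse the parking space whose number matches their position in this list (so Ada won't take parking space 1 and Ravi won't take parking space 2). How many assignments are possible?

30960

Let Aᵢ (for i ∈ {1, 2}) be the placements that put person i in their forbidden parking space. Any j of these fix j positions, leaving (8−j)! ways to fill the rest, and there are C(2,j) ways to pick which j.
By inclusion–exclusion, the number of valid placements is Σ_{j=0}^{2} (−1)^j C(2,j)·(8−j)!.
Computing: 40320 − 10080 + 720 = 30960.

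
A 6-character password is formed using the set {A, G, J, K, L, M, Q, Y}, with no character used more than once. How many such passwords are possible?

20160

This is a permutation of 6 out of 8: P(8,6) = 8!/2!.
8 × 7 × 6 × 5 × 4 × 3 = 20160.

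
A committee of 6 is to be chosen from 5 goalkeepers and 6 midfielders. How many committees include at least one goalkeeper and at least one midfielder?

With no constraint there are C(11,6) = 462 possible selections.
Selections missing a whole group: no goalkeepers → C(6,6) = 1; no midfielders → C(5,6) = 0.
Both groups omitted at once is impossible, so 462 − 1 = 461.

461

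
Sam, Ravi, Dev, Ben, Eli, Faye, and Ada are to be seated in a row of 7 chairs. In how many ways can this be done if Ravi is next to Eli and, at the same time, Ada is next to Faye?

480

Treat {Ravi,Eli} as one block (2 orders) and {Ada,Faye} as another (2 orders).
That leaves 5 units to arrange: 2 × 2 × 5! = 4 × 120 = 480.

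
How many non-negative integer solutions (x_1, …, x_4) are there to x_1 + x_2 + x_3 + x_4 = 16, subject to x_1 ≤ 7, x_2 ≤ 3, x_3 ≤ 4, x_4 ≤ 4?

10

By stars and bars, unrestricted non-negative solutions to x_1+…+x_4 = 16 number C(16+3,3) = 969.
Subtract solutions that violate a single cap (substitute x_i' = x_i − (cap_i+1)): x_1 ≥ 8 gives C(11,3) = 165; x_2 ≥ 4 gives C(15,3) = 455; x_3 ≥ 5 gives C(14,3) = 364; x_4 ≥ 5 gives C(14,3) = 364. Together 1348.
Add back pairs where two caps are both exceeded: 35 + 20 + 20 + 120 + 120 + 84 = 399.
Subtract triples: 0 + 0 + 0 + 10 = 10.
By inclusion–exclusion the count is 969 − 1348 + 399 − 10 = 10.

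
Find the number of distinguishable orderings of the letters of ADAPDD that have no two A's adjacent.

40

There are 6!/(3!·2!) = 60 arrangements of ADAPDD in total.
If the two A's are adjacent, glue them into one block, leaving 5 items to arrange: (5)!/(3!) = 20 ways.
Hence 60 − 20 = 40.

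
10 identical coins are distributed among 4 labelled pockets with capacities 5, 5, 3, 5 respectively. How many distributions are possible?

Ignoring the caps, the number of non-negative solutions to x_1+…+x_4 = 10 is C(13,3) = 286.
Subtract solutions that violate a single cap (substitute x_i' = x_i − (cap_i+1)): x_1 ≥ 6 gives C(7,3) = 35; x_2 ≥ 6 gives C(7,3) = 35; x_3 ≥ 4 gives C(9,3) = 84; x_4 ≥ 6 gives C(7,3) = 35. Together 189.
Add back pairs where two caps are both exceeded: 0 + 1 + 0 + 1 + 0 + 1 = 3.
By inclusion–exclusion the count is 286 − 189 + 3 = 100.

100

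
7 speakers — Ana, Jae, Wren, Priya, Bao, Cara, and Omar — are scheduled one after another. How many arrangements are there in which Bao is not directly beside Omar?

There are 7! = 5040 arrangements in all. If Bao and Omar are adjacent, merging them into one block gives 2·(6)! = 1440 arrangements.
Complementary counting: 5040 − 1440 = 3600.

3600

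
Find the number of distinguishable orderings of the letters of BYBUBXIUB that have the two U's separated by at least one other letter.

5880

Total arrangements of BYBUBXIUB: 9!/(4!·2!) = 7560.
If the two U's are adjacent, glue them into one block, leaving 8 items to arrange: (8)!/(4!) = 1680 ways.
Subtracting, 7560 − 1680 = 5880 arrangements keep the U's apart.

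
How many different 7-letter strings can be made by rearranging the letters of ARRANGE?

ARRANGE has 7 letters with A appearing twice and R appearing twice.
Dividing 7! = 5040 by 2!·2! = 4 for the repeated letters gives 1260.

1260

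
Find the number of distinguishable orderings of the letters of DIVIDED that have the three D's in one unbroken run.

60

Treat the 3 copies of D as a single block. The multiset to arrange is then {DDD, E, I, I, V}, 5 items in all.
That gives (5)!/(2!) = 60 arrangements.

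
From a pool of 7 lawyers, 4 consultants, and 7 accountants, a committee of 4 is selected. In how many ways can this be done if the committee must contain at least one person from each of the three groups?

1470

Total 4-person selections from all 18: C(18,4) = 3060.
Selections missing a whole group: no lawyers → C(11,4) = 330; no consultants → C(14,4) = 1001; no accountants → C(11,4) = 330.
Add back selections omitting two groups (i.e. drawn from a single group): C(7,4) + C(4,4) + C(7,4) = 71.
By inclusion–exclusion: 3060 − 1661 + 71 = 1470.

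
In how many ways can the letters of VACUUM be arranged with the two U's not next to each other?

There are 6!/(2!) = 360 arrangements of VACUUM in total.
If the two U's are adjacent, glue them into one block, leaving 5 items to arrange: (5)! = 120 ways.
Hence 360 − 120 = 240.

240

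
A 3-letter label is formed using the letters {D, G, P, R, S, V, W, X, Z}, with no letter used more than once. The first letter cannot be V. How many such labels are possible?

448

The first letter has 9−1 = 8 choices (anything except V).
The remaining 2 letters are filled from the other 8 symbols without repetition: 8 × 7 = 56.
Total: 8 × 56 = 448.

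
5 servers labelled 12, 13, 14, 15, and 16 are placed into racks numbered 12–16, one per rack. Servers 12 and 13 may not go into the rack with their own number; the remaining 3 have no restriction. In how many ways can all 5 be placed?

78

Let Aᵢ (for i ∈ {12, 13}) be the placements that put server i in its forbidden rack. Any j of these fix j positions, leaving (5−j)! ways to fill the rest, and there are C(2,j) ways to pick which j.
By inclusion–exclusion, the number of valid placements is Σ_{j=0}^{2} (−1)^j C(2,j)·(5−j)!.
Computing: 120 − 48 + 6 = 78.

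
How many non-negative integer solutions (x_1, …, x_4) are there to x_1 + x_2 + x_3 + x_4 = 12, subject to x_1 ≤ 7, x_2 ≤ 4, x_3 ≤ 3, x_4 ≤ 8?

By stars and bars, unrestricted non-negative solutions to x_1+…+x_4 = 12 number C(12+3,3) = 455.
Subtract solutions that violate a single cap (substitute x_i' = x_i − (cap_i+1)): x_1 ≥ 8 gives C(7,3) = 35; x_2 ≥ 5 gives C(10,3) = 120; x_3 ≥ 4 gives C(11,3) = 165; x_4 ≥ 9 gives C(6,3) = 20. Together 340.
Add back pairs where two caps are both exceeded: 0 + 1 + 0 + 20 + 0 + 0 = 21.
By inclusion–exclusion the count is 455 − 340 + 21 = 136.

136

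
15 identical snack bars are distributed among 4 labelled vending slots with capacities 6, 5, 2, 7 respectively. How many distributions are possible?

Without the upper bounds there are C(18,3) = 816 ways to split 15 among 4 vending slots.
Subtract solutions that violate a single cap (substitute x_i' = x_i − (cap_i+1)): x_1 ≥ 7 gives C(11,3) = 165; x_2 ≥ 6 gives C(12,3) = 220; x_3 ≥ 3 gives C(15,3) = 455; x_4 ≥ 8 gives C(10,3) = 120. Together 960.
Add back pairs where two caps are both exceeded: 10 + 56 + 1 + 84 + 4 + 35 = 190.
By inclusion–exclusion the count is 816 − 960 + 190 = 46.

46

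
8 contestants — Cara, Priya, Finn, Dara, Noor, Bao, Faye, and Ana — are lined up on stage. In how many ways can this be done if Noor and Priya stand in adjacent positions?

Glue Noor and Priya into one block (2 internal orders), leaving 7 units to arrange in a row.
So the count is 2·(7)! = 10080.

10080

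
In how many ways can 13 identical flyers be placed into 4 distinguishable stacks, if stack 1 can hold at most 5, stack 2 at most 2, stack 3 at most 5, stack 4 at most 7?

62

By stars and bars, unrestricted non-negative solutions to x_1+…+x_4 = 13 number C(13+3,3) = 560.
Subtract solutions that violate a single cap (substitute x_i' = x_i − (cap_i+1)): x_1 ≥ 6 gives C(10,3) = 120; x_2 ≥ 3 gives C(13,3) = 286; x_3 ≥ 6 gives C(10,3) = 120; x_4 ≥ 8 gives C(8,3) = 56. Together 582.
Add back pairs where two caps are both exceeded: 35 + 4 + 0 + 35 + 10 + 0 = 84.
By inclusion–exclusion the count is 560 − 582 + 84 = 62.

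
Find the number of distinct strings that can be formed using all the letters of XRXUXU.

XRXUXU has 6 letters with U appearing twice and X appearing 3 times.
Dividing 6! = 720 by 3!·2! = 12 for the repeated letters gives 60.

60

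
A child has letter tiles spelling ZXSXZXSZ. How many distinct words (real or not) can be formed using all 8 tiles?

Letter multiplicities in ZXSXZXSZ: S×2, X×3, Z×3.
Dividing 8! = 40320 by 3!·3!·2! = 72 for the repeated letters gives 560.

560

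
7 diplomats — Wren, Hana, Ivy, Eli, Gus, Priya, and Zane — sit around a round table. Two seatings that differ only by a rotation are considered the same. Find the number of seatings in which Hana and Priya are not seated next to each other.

480

All circular seatings of 7 people number (6)! = 720.
Seatings with Hana beside Priya: treat them as a block with 2 internal orders, giving 2 × (5)! = 240.
Subtracting, 720 − 240 = 480.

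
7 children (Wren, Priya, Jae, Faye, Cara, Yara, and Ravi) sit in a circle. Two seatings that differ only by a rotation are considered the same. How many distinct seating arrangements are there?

Around a circle, 7 distinct people have 7!/7 = (6)! = 720 rotationally distinct seatings.

720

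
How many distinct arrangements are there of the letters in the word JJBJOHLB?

3360

JJBJOHLB has 8 letters with B appearing twice and J appearing 3 times.
So there are 8! / (3!·2!) = 3360 distinguishable arrangements.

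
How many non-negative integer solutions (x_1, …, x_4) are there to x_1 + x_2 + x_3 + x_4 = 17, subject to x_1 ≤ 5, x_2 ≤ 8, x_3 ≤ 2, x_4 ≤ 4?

10

Ignoring the caps, the number of non-negative solutions to x_1+…+x_4 = 17 is C(20,3) = 1140.
Subtract solutions that violate a single cap (substitute x_i' = x_i − (cap_i+1)): x_1 ≥ 6 gives C(14,3) = 364; x_2 ≥ 9 gives C(11,3) = 165; x_3 ≥ 3 gives C(17,3) = 680; x_4 ≥ 5 gives C(15,3) = 455. Together 1664.
Add back pairs where two caps are both exceeded: 10 + 165 + 84 + 56 + 20 + 220 = 555.
Subtract triples: 0 + 0 + 20 + 1 = 21.
By inclusion–exclusion the count is 1140 − 1664 + 555 − 21 = 10.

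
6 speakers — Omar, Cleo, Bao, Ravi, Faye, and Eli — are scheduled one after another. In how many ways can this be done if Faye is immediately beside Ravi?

240

Treat {Faye, Ravi} as a single unit. There are 5 units to order, and the pair itself can be ordered 2 ways.
That gives 2 × 5! = 2 × 120 = 240.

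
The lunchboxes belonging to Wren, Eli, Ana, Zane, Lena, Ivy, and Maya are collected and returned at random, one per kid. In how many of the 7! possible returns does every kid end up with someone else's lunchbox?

Let Aᵢ be the assignments in which kid i gets their own lunchbox. We want the size of the complement of A₁∪…∪A_7.
By inclusion–exclusion this is Σ_{j=0}^{7} (−1)^j C(7,j)·(7−j)!.
Computing: 5040 − 5040 + 2520 − 840 + 210 − 42 + 7 − 1 = 1854.

1854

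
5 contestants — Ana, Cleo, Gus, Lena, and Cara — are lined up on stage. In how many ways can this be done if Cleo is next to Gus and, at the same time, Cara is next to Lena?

24

Treat {Cleo,Gus} as one block (2 orders) and {Cara,Lena} as another (2 orders).
That leaves 3 units to arrange: 2 × 2 × 3! = 4 × 6 = 24.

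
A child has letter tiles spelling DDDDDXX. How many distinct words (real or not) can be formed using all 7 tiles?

The 7 letters of DDDDDXX have repeats: D appearing 5 times and X appearing twice.
Dividing 7! = 5040 by 5!·2! = 240 for the repeated letters gives 21.

21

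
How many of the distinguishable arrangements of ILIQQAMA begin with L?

With the first slot taken by L, it remains to arrange the other 7 letters (IIQQAMA).
Those 7 letters have A appearing twice, I appearing twice, and Q appearing twice, giving (7)!/(2!·2!·2!) = 630.

630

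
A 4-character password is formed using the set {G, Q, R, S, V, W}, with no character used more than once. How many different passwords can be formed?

360

Choose and order 4 of the 6 symbols: the first character has 6 options, the next 5, then 4, 3.
6 × 5 × 4 × 3 = 360.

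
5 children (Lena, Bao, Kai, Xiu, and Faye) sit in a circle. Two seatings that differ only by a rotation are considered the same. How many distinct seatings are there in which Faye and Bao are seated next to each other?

12

Treat {Faye, Bao} as one unit (2 internal orders) and seat the resulting 4 units around the table: (3)! circular arrangements.
So 2 × (3)! = 2 × 6 = 12.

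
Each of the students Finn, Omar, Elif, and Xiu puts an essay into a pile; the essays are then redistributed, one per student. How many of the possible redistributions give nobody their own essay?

9

Count assignments avoiding every fixed point. For any j of the 4 students fixed to their own essay, the other 4−j can be arranged in (4−j)! ways.
By inclusion–exclusion this is Σ_{j=0}^{4} (−1)^j C(4,j)·(4−j)!.
Computing: 24 − 24 + 12 − 4 + 1 = 9.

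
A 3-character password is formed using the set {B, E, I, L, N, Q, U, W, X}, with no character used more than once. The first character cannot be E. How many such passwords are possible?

The first character has 9−1 = 8 choices (anything except E).
The remaining 2 characters are filled from the other 8 symbols without repetition: 8 × 7 = 56.
Total: 8 × 56 = 448.

448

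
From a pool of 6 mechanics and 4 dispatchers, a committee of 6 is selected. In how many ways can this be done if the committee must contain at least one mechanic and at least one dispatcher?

With no constraint there are C(10,6) = 210 possible selections.
Subtract selections that omit an entire group: no mechanics → C(4,6) = 0; no dispatchers → C(6,6) = 1.
Both groups omitted at once is impossible, so 210 − 1 = 209.

209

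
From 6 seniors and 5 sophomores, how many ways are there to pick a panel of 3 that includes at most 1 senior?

70

Split by how many seniors are chosen (0 through 1).
Sum: C(6,0)·C(5,3) + C(6,1)·C(5,2) = 10 + 60 = 70.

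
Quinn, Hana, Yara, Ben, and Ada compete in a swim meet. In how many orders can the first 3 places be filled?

60

This is an ordered selection of 3 from 5: P(5,3).
That gives 5 × 4 × 3 = 60.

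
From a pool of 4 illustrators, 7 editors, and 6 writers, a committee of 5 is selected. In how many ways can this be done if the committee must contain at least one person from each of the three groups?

4214

With no constraint there are C(17,5) = 6188 possible selections.
Selections missing a whole group: no illustrators → C(13,5) = 1287; no editors → C(10,5) = 252; no writers → C(11,5) = 462.
Add back selections omitting two groups (i.e. drawn from a single group): C(4,5) + C(7,5) + C(6,5) = 27.
By inclusion–exclusion: 6188 − 2001 + 27 = 4214.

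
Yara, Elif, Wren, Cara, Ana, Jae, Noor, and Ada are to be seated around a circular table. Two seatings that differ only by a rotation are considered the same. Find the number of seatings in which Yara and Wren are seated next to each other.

Treat {Yara, Wren} as one unit (2 internal orders) and seat the resulting 7 units around the table: (6)! circular arrangements.
So 2 × (6)! = 2 × 720 = 1440.

1440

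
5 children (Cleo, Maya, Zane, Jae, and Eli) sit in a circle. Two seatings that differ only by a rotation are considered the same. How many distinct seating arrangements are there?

Fix one person's seat to break rotational symmetry; the remaining 4 people can be arranged in (4)! = 24 ways.

24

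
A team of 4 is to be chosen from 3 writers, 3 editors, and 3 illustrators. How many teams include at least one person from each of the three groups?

Total 4-person selections from all 9: C(9,4) = 126.
Selections missing a whole group: no writers → C(6,4) = 15; no editors → C(6,4) = 15; no illustrators → C(6,4) = 15.
Add back selections omitting two groups (i.e. drawn from a single group): C(3,4) + C(3,4) + C(3,4) = 0.
By inclusion–exclusion: 126 − 45 + 0 = 81.

81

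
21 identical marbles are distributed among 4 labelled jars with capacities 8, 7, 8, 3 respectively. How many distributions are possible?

52

Without the upper bounds there are C(24,3) = 2024 ways to split 21 among 4 jars.
Subtract solutions that violate a single cap (substitute x_i' = x_i − (cap_i+1)): x_1 ≥ 9 gives C(15,3) = 455; x_2 ≥ 8 gives C(16,3) = 560; x_3 ≥ 9 gives C(15,3) = 455; x_4 ≥ 4 gives C(20,3) = 1140. Together 2610.
Add back pairs where two caps are both exceeded: 35 + 20 + 165 + 35 + 220 + 165 = 640.
Subtract triples: 0 + 1 + 0 + 1 = 2.
By inclusion–exclusion the count is 2024 − 2610 + 640 − 2 = 52.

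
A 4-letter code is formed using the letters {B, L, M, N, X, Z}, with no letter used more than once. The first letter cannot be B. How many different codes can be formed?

300

The first letter has 6−1 = 5 choices (anything except B).
The remaining 3 letters are filled from the other 5 symbols without repetition: 5 × 4 × 3 = 60.
Total: 5 × 60 = 300.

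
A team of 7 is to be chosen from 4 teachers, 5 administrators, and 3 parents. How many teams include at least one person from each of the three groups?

747

Total 7-person selections from all 12: C(12,7) = 792.
Subtract selections that omit an entire group: no teachers → C(8,7) = 8; no administrators → C(7,7) = 1; no parents → C(9,7) = 36.
Add back selections omitting two groups (i.e. drawn from a single group): C(4,7) + C(5,7) + C(3,7) = 0.
By inclusion–exclusion: 792 − 45 + 0 = 747.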